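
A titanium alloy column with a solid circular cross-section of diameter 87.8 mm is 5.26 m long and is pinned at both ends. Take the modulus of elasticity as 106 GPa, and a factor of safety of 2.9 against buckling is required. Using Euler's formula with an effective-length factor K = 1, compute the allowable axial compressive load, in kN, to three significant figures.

P_allow = 38.0 kN

I = πd⁴/64 = π×87.8⁴/64 = 2.917×10^6 mm⁴.
Effective length L_e = KL = 1×5.26 m = 5260 mm.
Euler critical load P_cr = π²EI/L_e² = π²×106000×2.917×10^6/5260² = 110300 N.
P_allow = P_cr/n = 110300/2.9 = 38040 N.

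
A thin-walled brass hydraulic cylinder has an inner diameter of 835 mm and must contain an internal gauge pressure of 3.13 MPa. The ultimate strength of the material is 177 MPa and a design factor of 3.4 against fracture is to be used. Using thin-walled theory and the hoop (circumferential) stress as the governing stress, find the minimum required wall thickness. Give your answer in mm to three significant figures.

t = 25.1 mm

σ_allow = 177/3.4 = 52.06 MPa.
Hoop stress σ_h = pD/(2t), so t = pD/(2σ_allow) = 3.13×835/(2×52.06) = 25.10 mm.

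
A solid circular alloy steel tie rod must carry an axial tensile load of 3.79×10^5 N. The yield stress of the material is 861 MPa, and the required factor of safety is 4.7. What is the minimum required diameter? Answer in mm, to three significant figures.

d = 51.3 mm

Allowable stress σ_allow = 861/4.7 = 183.2 MPa.
Required area A = F/σ_allow = 379000/183.2 = 2069 mm².
A = πd²/4 → d = √(4A/π) = 51.32 mm.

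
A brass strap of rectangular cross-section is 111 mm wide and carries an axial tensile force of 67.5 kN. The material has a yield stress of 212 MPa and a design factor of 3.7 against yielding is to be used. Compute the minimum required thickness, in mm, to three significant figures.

σ_allow = 212/3.7 = 57.30 MPa.
Required area A = F/σ_allow = 67500/57.30 = 1178 mm².
t = A/w = 1178/111 = 10.61 mm.

t = 10.6 mm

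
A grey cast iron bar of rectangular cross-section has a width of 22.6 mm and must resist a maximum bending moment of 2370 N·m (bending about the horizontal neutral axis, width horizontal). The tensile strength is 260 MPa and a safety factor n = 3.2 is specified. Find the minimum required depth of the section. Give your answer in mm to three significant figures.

h = 88.0 mm

σ_allow = 260/3.2 = 81.25 MPa.
For a rectangular section σ = 6M/(bh²), so h² = 6M/(b σ_allow) = 6×2370000/(22.6×81.25) = 7744 mm².
h = 88.00 mm.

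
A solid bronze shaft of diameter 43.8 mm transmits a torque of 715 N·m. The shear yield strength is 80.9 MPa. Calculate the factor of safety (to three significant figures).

n = 1.87

τ = 16T/(πd³) = 16×715000/(π×43.8³) = 43.34 MPa.
n = τ_limit/τ = 80.9/43.34 = 1.867.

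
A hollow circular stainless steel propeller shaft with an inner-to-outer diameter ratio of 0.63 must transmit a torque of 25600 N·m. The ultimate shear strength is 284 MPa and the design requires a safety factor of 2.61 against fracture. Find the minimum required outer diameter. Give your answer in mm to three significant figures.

d_o = 112 mm

τ_allow = 284/2.61 = 108.8 MPa.
For a hollow shaft τ = 16T/[πd_o³(1−k⁴)] with k = 0.63, so 1−k⁴ = 0.8425.
d_o³ = 16T/[π τ_allow (1−k⁴)] = 16×2.5600×10^7/(π×108.8×0.8425) = 1.422×10^6 mm³.
d_o = 112.5 mm.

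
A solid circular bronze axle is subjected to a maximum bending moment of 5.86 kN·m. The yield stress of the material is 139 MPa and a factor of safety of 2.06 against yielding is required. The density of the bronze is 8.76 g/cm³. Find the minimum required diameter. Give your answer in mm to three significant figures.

d = 96.0 mm

σ_allow = 139/2.06 = 67.48 MPa.
For a solid circular section σ = 32M/(πd³), so d³ = 32M/(π σ_allow) = 32×5860000/(π×67.48) = 884600 mm³.
d = 96.00 mm.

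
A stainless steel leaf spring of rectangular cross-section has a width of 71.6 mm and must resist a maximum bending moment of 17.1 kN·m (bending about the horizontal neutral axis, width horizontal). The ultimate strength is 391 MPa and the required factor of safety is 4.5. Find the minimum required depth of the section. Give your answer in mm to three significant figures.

σ_allow = 391/4.5 = 86.89 MPa.
For a rectangular section σ = 6M/(bh²), so h² = 6M/(b σ_allow) = 6×1.7100×10^7/(71.6×86.89) = 16490 mm².
h = 128.4 mm.

h = 128 mm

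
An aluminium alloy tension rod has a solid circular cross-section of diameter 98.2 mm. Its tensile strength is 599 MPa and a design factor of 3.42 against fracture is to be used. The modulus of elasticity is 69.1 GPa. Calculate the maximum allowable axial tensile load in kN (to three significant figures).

σ_allow = 599/3.42 = 175.1 MPa.
A = πd²/4 = π×98.2²/4 = 7574 mm².
F_allow = σ_allow × A = 175.1×7574 = 1.327×10^6 N.

F_allow = 1330 kN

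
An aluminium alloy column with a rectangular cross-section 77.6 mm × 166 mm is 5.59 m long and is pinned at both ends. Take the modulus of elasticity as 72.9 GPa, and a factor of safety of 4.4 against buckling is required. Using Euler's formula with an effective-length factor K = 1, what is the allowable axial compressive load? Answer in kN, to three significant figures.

P_allow = 33.8 kN

Buckling occurs about the weak axis: I_min = h·b³/12 = 166×77.6³/12 = 6.464×10^6 mm⁴ (b = 77.6 mm is the smaller dimension).
Effective length L_e = KL = 1×5.59 m = 5590 mm.
Euler critical load P_cr = π²EI/L_e² = π²×72900×6.464×10^6/5590² = 148800 N.
P_allow = P_cr/n = 148800/4.4 = 33830 N.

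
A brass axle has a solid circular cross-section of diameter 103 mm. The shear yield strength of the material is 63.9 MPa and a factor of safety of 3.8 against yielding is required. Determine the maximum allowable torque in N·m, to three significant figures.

τ_allow = 63.9/3.8 = 16.82 MPa.
For a solid shaft T_allow = τ_allow·πd³/16; πd³/16 = π×103³/16 = 214600 mm³.
T_allow = 16.82×214600 = 3.608×10^6 N·mm = 3608 N·m.

T_allow = 3610 N·m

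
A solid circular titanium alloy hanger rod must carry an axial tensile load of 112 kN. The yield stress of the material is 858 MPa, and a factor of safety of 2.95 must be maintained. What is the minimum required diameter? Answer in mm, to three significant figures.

d = 22.1 mm

Allowable stress σ_allow = 858/2.95 = 290.8 MPa.
Required area A = F/σ_allow = 112000/290.8 = 385.1 mm².
A = πd²/4 → d = √(4A/π) = 22.14 mm.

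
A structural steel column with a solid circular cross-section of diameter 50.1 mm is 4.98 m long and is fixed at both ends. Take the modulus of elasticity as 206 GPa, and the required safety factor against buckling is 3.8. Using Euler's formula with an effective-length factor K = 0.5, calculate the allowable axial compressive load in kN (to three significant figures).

I = πd⁴/64 = π×50.1⁴/64 = 309300 mm⁴.
Effective length L_e = KL = 0.5×4.98 m = 2490 mm.
Euler critical load P_cr = π²EI/L_e² = π²×206000×309300/2490² = 101400 N.
P_allow = P_cr/n = 101400/3.8 = 26690 N.

P_allow = 26.7 kN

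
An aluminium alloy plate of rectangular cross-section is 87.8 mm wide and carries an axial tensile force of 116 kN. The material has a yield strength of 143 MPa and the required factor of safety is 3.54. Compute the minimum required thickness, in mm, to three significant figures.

σ_allow = 143/3.54 = 40.40 MPa.
Required area A = F/σ_allow = 116000/40.40 = 2872 mm².
t = A/w = 2872/87.8 = 32.71 mm.

t = 32.7 mm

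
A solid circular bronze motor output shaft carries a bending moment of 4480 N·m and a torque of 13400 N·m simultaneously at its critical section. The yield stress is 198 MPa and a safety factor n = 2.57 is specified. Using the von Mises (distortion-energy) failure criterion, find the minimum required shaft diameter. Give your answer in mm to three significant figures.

σ_allow = σ_y/n = 198/2.57 = 77.04 MPa.
For a solid shaft σ_b = 32M/(πd³) and τ = 16T/(πd³), so the von Mises stress is σ' = (16/πd³)·√(4M²+3T²).
√(4M²+3T²) = √(4×(4.480×10^6)² + 3×(1.340×10^7)²) = 2.488×10^7 N·mm.
d³ = 16×2.488×10^7/(π×77.04) = 1.645×10^6 mm³.
d = 118.0 mm.

d = 118 mm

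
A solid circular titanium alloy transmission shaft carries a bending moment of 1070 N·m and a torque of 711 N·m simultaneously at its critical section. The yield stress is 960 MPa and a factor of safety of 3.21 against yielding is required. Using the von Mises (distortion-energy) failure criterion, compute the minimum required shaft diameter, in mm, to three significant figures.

σ_allow = σ_y/n = 960/3.21 = 299.1 MPa.
For a solid shaft σ_b = 32M/(πd³) and τ = 16T/(πd³), so the von Mises stress is σ' = (16/πd³)·√(4M²+3T²).
√(4M²+3T²) = √(4×(1.070×10^6)² + 3×(711000)²) = 2.469×10^6 N·mm.
d³ = 16×2.469×10^6/(π×299.1) = 42050 mm³.
d = 34.77 mm.

d = 34.8 mm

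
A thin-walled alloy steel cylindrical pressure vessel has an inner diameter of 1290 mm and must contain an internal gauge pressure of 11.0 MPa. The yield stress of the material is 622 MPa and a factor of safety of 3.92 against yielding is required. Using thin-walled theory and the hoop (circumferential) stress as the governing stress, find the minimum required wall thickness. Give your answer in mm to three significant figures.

t = 44.7 mm

σ_allow = 622/3.92 = 158.7 MPa.
Hoop stress σ_h = pD/(2t), so t = pD/(2σ_allow) = 11.0×1290/(2×158.7) = 44.71 mm.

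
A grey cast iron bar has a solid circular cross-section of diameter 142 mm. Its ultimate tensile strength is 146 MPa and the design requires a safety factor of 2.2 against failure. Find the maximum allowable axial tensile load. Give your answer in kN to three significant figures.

F_allow = 1050 kN

σ_allow = 146/2.2 = 66.36 MPa.
A = πd²/4 = π×142²/4 = 15840 mm².
F_allow = σ_allow × A = 66.36×15840 = 1.051×10^6 N.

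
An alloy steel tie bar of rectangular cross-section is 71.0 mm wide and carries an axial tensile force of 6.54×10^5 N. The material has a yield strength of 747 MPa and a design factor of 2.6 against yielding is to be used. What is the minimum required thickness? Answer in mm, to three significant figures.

σ_allow = 747/2.6 = 287.3 MPa.
Required area A = F/σ_allow = 654000/287.3 = 2276 mm².
t = A/w = 2276/71.0 = 32.06 mm.

t = 32.1 mm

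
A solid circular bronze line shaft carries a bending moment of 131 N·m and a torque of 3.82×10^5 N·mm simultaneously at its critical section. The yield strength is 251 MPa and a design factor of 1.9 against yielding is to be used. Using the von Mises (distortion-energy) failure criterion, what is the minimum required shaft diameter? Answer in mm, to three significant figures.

σ_allow = σ_y/n = 251/1.9 = 132.1 MPa.
For a solid shaft σ_b = 32M/(πd³) and τ = 16T/(πd³), so the von Mises stress is σ' = (16/πd³)·√(4M²+3T²).
√(4M²+3T²) = √(4×(131000)² + 3×(382000)²) = 711600 N·mm.
d³ = 16×711600/(π×132.1) = 27430 mm³.
d = 30.16 mm.

d = 30.2 mm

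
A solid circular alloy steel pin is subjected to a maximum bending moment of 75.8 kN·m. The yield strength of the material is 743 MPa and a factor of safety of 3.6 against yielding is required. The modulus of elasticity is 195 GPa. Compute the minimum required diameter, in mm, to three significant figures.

σ_allow = 743/3.6 = 206.4 MPa.
For a solid circular section σ = 32M/(πd³), so d³ = 32M/(π σ_allow) = 32×7.5800×10^7/(π×206.4) = 3.741×10^6 mm³.
d = 155.2 mm.

d = 155 mm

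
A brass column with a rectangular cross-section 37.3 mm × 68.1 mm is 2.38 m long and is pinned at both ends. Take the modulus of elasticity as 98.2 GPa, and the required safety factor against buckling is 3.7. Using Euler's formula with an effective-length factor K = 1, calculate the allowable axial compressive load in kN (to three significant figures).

P_allow = 13.6 kN

Buckling occurs about the weak axis: I_min = h·b³/12 = 68.1×37.3³/12 = 294500 mm⁴ (b = 37.3 mm is the smaller dimension).
Effective length L_e = KL = 1×2.38 m = 2380 mm.
Euler critical load P_cr = π²EI/L_e² = π²×98200×294500/2380² = 50390 N.
P_allow = P_cr/n = 50390/3.7 = 13620 N.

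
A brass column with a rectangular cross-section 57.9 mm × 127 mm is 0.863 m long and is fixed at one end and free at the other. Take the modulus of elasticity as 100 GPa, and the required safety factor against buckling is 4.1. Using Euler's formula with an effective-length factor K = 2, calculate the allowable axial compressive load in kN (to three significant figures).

Buckling occurs about the weak axis: I_min = h·b³/12 = 127×57.9³/12 = 2.054×10^6 mm⁴ (b = 57.9 mm is the smaller dimension).
Effective length L_e = KL = 2×0.863 m = 1726 mm.
Euler critical load P_cr = π²EI/L_e² = π²×100000×2.054×10^6/1726² = 680600 N.
P_allow = P_cr/n = 680600/4.1 = 166000 N.

P_allow = 166 kN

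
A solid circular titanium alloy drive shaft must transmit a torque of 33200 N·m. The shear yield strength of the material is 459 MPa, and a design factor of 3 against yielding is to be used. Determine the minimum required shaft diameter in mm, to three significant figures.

d = 103 mm

Allowable shear stress τ_allow = 459/3 = 153.0 MPa.
For a solid shaft τ = 16T/(πd³), so d³ = 16T/(π τ_allow) = 16×3.3200×10^7/(π×153.0) = 1.105×10^6 mm³.
d = (1.105×10^6)^(1/3) = 103.4 mm.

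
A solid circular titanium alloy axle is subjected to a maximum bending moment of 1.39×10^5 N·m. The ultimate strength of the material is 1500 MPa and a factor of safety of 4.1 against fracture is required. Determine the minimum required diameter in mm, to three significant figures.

σ_allow = 1500/4.1 = 365.9 MPa.
For a solid circular section σ = 32M/(πd³), so d³ = 32M/(π σ_allow) = 32×1.3900×10^8/(π×365.9) = 3.870×10^6 mm³.
d = 157.0 mm.

d = 157 mm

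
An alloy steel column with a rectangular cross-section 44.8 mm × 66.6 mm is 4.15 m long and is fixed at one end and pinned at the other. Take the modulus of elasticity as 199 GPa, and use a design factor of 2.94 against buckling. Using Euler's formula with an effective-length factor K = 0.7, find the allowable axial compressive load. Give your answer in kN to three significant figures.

P_allow = 39.5 kN

Buckling occurs about the weak axis: I_min = h·b³/12 = 66.6×44.8³/12 = 499000 mm⁴ (b = 44.8 mm is the smaller dimension).
Effective length L_e = KL = 0.7×4.15 m = 2905 mm.
Euler critical load P_cr = π²EI/L_e² = π²×199000×499000/2905² = 116100 N.
P_allow = P_cr/n = 116100/2.94 = 39500 N.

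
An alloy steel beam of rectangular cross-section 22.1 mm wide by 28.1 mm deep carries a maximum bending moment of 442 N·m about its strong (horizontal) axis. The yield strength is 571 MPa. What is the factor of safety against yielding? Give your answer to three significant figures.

n = 3.76

Section modulus S = bh²/6 = 22.1×28.1²/6 = 2908 mm³.
σ = M/S = 442000/2908 = 152.0 MPa.
n = 571/152.0 = 3.757.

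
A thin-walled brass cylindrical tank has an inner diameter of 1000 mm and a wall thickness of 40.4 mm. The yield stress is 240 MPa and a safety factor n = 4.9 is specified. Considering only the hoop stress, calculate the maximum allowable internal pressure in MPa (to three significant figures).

σ_allow = 240/4.9 = 48.98 MPa.
σ_h = pD/(2t) → p_allow = 2σ_allow t/D = 2×48.98×40.4/1000 = 3.958 MPa.

p_allow = 3.96 MPa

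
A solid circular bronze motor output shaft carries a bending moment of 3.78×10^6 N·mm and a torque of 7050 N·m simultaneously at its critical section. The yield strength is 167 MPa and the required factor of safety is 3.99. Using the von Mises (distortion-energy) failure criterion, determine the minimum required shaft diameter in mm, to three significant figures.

d = 120 mm

σ_allow = σ_y/n = 167/3.99 = 41.85 MPa.
For a solid shaft σ_b = 32M/(πd³) and τ = 16T/(πd³), so the von Mises stress is σ' = (16/πd³)·√(4M²+3T²).
√(4M²+3T²) = √(4×(3.780×10^6)² + 3×(7.050×10^6)²) = 1.436×10^7 N·mm.
d³ = 16×1.436×10^7/(π×41.85) = 1.748×10^6 mm³.
d = 120.5 mm.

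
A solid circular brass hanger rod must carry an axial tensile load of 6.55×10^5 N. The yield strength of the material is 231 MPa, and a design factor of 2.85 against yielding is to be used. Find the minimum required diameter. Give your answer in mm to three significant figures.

d = 101 mm

Allowable stress σ_allow = 231/2.85 = 81.05 MPa.
Required area A = F/σ_allow = 655000/81.05 = 8081 mm².
A = πd²/4 → d = √(4A/π) = 101.4 mm.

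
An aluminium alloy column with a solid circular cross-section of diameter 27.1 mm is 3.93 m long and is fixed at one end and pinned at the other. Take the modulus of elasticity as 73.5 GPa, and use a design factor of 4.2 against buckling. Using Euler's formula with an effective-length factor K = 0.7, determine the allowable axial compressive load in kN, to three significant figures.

P_allow = 0.604 kN

I = πd⁴/64 = π×27.1⁴/64 = 26480 mm⁴.
Effective length L_e = KL = 0.7×3.93 m = 2751 mm.
Euler critical load P_cr = π²EI/L_e² = π²×73500×26480/2751² = 2538 N.
P_allow = P_cr/n = 2538/4.2 = 604.2 N.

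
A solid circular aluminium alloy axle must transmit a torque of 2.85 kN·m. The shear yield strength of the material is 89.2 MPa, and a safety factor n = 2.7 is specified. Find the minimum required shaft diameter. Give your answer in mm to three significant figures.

Allowable shear stress τ_allow = 89.2/2.7 = 33.04 MPa.
For a solid shaft τ = 16T/(πd³), so d³ = 16T/(π τ_allow) = 16×2850000/(π×33.04) = 439400 mm³.
d = (439400)^(1/3) = 76.02 mm.

d = 76.0 mm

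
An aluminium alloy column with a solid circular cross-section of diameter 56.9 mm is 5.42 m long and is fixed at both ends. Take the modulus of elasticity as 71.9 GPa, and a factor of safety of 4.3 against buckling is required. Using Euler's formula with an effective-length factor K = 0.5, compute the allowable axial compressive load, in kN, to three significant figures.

P_allow = 11.6 kN

I = πd⁴/64 = π×56.9⁴/64 = 514500 mm⁴.
Effective length L_e = KL = 0.5×5.42 m = 2710 mm.
Euler critical load P_cr = π²EI/L_e² = π²×71900×514500/2710² = 49720 N.
P_allow = P_cr/n = 49720/4.3 = 11560 N.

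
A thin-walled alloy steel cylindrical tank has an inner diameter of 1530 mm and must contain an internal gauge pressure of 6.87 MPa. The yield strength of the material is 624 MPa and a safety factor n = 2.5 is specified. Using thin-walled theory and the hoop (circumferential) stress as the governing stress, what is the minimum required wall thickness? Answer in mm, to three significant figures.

t = 21.1 mm

σ_allow = 624/2.5 = 249.6 MPa.
Hoop stress σ_h = pD/(2t), so t = pD/(2σ_allow) = 6.87×1530/(2×249.6) = 21.06 mm.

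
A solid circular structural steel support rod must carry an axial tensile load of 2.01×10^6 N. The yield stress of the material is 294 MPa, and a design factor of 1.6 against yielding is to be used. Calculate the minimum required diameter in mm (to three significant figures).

d = 118 mm

Allowable stress σ_allow = 294/1.6 = 183.8 MPa.
Required area A = F/σ_allow = 2010000/183.8 = 10940 mm².
A = πd²/4 → d = √(4A/π) = 118.0 mm.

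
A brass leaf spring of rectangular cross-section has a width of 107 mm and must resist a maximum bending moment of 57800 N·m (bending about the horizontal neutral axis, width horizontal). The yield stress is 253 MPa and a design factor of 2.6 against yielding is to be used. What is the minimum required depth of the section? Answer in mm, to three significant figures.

σ_allow = 253/2.6 = 97.31 MPa.
For a rectangular section σ = 6M/(bh²), so h² = 6M/(b σ_allow) = 6×5.7800×10^7/(107×97.31) = 33310 mm².
h = 182.5 mm.

h = 183 mm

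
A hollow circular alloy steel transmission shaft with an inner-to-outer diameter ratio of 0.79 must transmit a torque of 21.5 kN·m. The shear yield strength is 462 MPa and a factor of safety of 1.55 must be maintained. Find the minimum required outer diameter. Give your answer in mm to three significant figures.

d_o = 84.4 mm

τ_allow = 462/1.55 = 298.1 MPa.
For a hollow shaft τ = 16T/[πd_o³(1−k⁴)] with k = 0.79, so 1−k⁴ = 0.6105.
d_o³ = 16T/[π τ_allow (1−k⁴)] = 16×2.1500×10^7/(π×298.1×0.6105) = 601700 mm³.
d_o = 84.42 mm.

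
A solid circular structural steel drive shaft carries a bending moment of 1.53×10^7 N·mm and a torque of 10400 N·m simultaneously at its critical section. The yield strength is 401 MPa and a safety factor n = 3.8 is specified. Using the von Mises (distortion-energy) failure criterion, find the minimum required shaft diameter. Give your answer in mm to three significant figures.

d = 120 mm

σ_allow = σ_y/n = 401/3.8 = 105.5 MPa.
For a solid shaft σ_b = 32M/(πd³) and τ = 16T/(πd³), so the von Mises stress is σ' = (16/πd³)·√(4M²+3T²).
√(4M²+3T²) = √(4×(1.530×10^7)² + 3×(1.040×10^7)²) = 3.551×10^7 N·mm.
d³ = 16×3.551×10^7/(π×105.5) = 1.714×10^6 mm³.
d = 119.7 mm.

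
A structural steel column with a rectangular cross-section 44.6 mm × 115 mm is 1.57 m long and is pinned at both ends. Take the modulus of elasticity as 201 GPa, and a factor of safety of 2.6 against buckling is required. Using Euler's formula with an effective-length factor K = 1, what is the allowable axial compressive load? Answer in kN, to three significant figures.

P_allow = 263 kN

Buckling occurs about the weak axis: I_min = h·b³/12 = 115×44.6³/12 = 850200 mm⁴ (b = 44.6 mm is the smaller dimension).
Effective length L_e = KL = 1×1.57 m = 1570 mm.
Euler critical load P_cr = π²EI/L_e² = π²×201000×850200/1570² = 684300 N.
P_allow = P_cr/n = 684300/2.6 = 263200 N.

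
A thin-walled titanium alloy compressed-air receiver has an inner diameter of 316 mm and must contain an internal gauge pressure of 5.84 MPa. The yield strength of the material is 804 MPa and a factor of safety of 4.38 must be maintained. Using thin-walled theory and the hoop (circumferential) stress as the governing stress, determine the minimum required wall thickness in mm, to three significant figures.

t = 5.03 mm

σ_allow = 804/4.38 = 183.6 MPa.
Hoop stress σ_h = pD/(2t), so t = pD/(2σ_allow) = 5.84×316/(2×183.6) = 5.027 mm.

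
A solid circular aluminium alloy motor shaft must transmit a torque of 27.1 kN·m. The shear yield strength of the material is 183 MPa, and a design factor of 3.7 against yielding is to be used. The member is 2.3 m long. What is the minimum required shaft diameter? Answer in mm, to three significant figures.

d = 141 mm

Allowable shear stress τ_allow = 183/3.7 = 49.46 MPa.
For a solid shaft τ = 16T/(πd³), so d³ = 16T/(π τ_allow) = 16×2.7100×10^7/(π×49.46) = 2.791×10^6 mm³.
d = (2.791×10^6)^(1/3) = 140.8 mm.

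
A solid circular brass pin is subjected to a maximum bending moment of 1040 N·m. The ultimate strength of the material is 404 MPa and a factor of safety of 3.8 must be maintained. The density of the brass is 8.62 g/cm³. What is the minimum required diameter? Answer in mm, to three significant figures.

d = 46.4 mm

σ_allow = 404/3.8 = 106.3 MPa.
For a solid circular section σ = 32M/(πd³), so d³ = 32M/(π σ_allow) = 32×1040000/(π×106.3) = 99640 mm³.
d = 46.36 mm.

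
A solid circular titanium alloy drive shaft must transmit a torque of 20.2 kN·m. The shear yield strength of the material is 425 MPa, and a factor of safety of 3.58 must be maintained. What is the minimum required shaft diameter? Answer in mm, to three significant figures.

Allowable shear stress τ_allow = 425/3.58 = 118.7 MPa.
For a solid shaft τ = 16T/(πd³), so d³ = 16T/(π τ_allow) = 16×2.0200×10^7/(π×118.7) = 866600 mm³.
d = (866600)^(1/3) = 95.34 mm.

d = 95.3 mm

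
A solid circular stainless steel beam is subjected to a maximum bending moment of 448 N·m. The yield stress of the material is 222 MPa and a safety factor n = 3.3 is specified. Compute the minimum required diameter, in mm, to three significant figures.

σ_allow = 222/3.3 = 67.27 MPa.
For a solid circular section σ = 32M/(πd³), so d³ = 32M/(π σ_allow) = 32×448000/(π×67.27) = 67830 mm³.
d = 40.78 mm.

d = 40.8 mm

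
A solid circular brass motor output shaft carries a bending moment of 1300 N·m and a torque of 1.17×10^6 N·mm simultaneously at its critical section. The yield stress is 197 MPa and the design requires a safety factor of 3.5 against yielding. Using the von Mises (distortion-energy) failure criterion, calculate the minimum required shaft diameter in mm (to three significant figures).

d = 66.8 mm

σ_allow = σ_y/n = 197/3.5 = 56.29 MPa.
For a solid shaft σ_b = 32M/(πd³) and τ = 16T/(πd³), so the von Mises stress is σ' = (16/πd³)·√(4M²+3T²).
√(4M²+3T²) = √(4×(1.300×10^6)² + 3×(1.170×10^6)²) = 3.296×10^6 N·mm.
d³ = 16×3.296×10^6/(π×56.29) = 298300 mm³.
d = 66.81 mm.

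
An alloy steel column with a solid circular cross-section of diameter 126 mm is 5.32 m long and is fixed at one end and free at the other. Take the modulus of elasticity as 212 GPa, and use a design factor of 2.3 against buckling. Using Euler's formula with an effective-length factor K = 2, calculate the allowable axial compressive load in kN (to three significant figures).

P_allow = 99.4 kN

I = πd⁴/64 = π×126⁴/64 = 1.237×10^7 mm⁴.
Effective length L_e = KL = 2×5.32 m = 10640 mm.
Euler critical load P_cr = π²EI/L_e² = π²×212000×1.237×10^7/10640² = 228700 N.
P_allow = P_cr/n = 228700/2.3 = 99420 N.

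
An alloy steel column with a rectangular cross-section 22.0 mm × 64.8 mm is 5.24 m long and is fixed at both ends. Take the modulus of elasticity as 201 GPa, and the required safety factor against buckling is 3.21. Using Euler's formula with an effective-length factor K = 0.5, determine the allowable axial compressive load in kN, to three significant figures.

Buckling occurs about the weak axis: I_min = h·b³/12 = 64.8×22.0³/12 = 57500 mm⁴ (b = 22.0 mm is the smaller dimension).
Effective length L_e = KL = 0.5×5.24 m = 2620 mm.
Euler critical load P_cr = π²EI/L_e² = π²×201000×57500/2620² = 16620 N.
P_allow = P_cr/n = 16620/3.21 = 5177 N.

P_allow = 5.18 kN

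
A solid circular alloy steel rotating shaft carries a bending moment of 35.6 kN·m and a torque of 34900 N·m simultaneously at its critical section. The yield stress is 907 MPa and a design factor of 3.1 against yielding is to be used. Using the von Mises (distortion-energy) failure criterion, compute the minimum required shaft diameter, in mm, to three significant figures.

σ_allow = σ_y/n = 907/3.1 = 292.6 MPa.
For a solid shaft σ_b = 32M/(πd³) and τ = 16T/(πd³), so the von Mises stress is σ' = (16/πd³)·√(4M²+3T²).
√(4M²+3T²) = √(4×(3.560×10^7)² + 3×(3.490×10^7)²) = 9.340×10^7 N·mm.
d³ = 16×9.340×10^7/(π×292.6) = 1.626×10^6 mm³.
d = 117.6 mm.

d = 118 mm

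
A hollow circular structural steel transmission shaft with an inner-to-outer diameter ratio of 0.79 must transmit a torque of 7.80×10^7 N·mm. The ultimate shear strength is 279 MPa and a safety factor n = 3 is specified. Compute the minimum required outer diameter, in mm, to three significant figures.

d_o = 191 mm

τ_allow = 279/3 = 93.00 MPa.
For a hollow shaft τ = 16T/[πd_o³(1−k⁴)] with k = 0.79, so 1−k⁴ = 0.6105.
d_o³ = 16T/[π τ_allow (1−k⁴)] = 16×7.8000×10^7/(π×93.00×0.6105) = 6.997×10^6 mm³.
d_o = 191.3 mm.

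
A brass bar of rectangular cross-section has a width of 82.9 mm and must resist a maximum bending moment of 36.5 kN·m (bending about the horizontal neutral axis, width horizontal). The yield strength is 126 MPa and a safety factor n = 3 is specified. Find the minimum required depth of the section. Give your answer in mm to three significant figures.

σ_allow = 126/3 = 42.00 MPa.
For a rectangular section σ = 6M/(bh²), so h² = 6M/(b σ_allow) = 6×3.6500×10^7/(82.9×42.00) = 62900 mm².
h = 250.8 mm.

h = 251 mm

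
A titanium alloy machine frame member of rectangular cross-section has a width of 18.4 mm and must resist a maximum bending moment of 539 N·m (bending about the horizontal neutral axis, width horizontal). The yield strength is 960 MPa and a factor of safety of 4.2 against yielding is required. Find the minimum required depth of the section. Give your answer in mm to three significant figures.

h = 27.7 mm

σ_allow = 960/4.2 = 228.6 MPa.
For a rectangular section σ = 6M/(bh²), so h² = 6M/(b σ_allow) = 6×539000/(18.4×228.6) = 769.0 mm².
h = 27.73 mm.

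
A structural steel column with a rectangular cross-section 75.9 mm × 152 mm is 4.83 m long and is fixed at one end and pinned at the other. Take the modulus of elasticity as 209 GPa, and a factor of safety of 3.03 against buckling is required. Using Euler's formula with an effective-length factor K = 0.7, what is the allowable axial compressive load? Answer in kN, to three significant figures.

P_allow = 330 kN

Buckling occurs about the weak axis: I_min = h·b³/12 = 152×75.9³/12 = 5.538×10^6 mm⁴ (b = 75.9 mm is the smaller dimension).
Effective length L_e = KL = 0.7×4.83 m = 3381 mm.
Euler critical load P_cr = π²EI/L_e² = π²×209000×5.538×10^6/3381² = 999400 N.
P_allow = P_cr/n = 999400/3.03 = 329800 N.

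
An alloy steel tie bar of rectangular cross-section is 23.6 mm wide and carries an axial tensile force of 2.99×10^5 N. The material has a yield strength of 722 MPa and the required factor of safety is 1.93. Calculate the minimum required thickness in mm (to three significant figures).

σ_allow = 722/1.93 = 374.1 MPa.
Required area A = F/σ_allow = 299000/374.1 = 799.3 mm².
t = A/w = 799.3/23.6 = 33.87 mm.

t = 33.9 mm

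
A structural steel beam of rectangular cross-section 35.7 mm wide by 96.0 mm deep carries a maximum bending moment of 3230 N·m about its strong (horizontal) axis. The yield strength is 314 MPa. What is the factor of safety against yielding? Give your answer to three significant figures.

Section modulus S = bh²/6 = 35.7×96.0²/6 = 54840 mm³.
σ = M/S = 3230000/54840 = 58.90 MPa.
n = 314/58.90 = 5.331.

n = 5.33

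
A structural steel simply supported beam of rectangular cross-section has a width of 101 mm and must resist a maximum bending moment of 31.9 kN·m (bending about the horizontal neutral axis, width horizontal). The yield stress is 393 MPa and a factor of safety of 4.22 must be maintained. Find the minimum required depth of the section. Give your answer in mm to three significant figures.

h = 143 mm

σ_allow = 393/4.22 = 93.13 MPa.
For a rectangular section σ = 6M/(bh²), so h² = 6M/(b σ_allow) = 6×3.1900×10^7/(101×93.13) = 20350 mm².
h = 142.6 mm.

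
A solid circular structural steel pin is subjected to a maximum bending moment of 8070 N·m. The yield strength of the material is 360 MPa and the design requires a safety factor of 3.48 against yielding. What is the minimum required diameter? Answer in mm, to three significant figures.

σ_allow = 360/3.48 = 103.4 MPa.
For a solid circular section σ = 32M/(πd³), so d³ = 32M/(π σ_allow) = 32×8070000/(π×103.4) = 794600 mm³.
d = 92.62 mm.

d = 92.6 mm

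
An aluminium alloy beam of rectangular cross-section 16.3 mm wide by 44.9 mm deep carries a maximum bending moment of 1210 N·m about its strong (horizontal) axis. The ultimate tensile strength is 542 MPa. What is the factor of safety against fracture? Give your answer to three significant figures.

Section modulus S = bh²/6 = 16.3×44.9²/6 = 5477 mm³.
σ = M/S = 1210000/5477 = 220.9 MPa.
n = 542/220.9 = 2.453.

n = 2.45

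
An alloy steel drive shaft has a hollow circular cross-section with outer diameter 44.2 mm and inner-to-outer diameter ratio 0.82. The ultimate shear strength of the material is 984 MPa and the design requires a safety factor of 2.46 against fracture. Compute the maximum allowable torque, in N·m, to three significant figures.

T_allow = 3720 N·m

τ_allow = 984/2.46 = 400.0 MPa.
For a hollow shaft T_allow = τ_allow·πd_o³(1−k⁴)/16 with 1−k⁴ = 0.5479, so πd_o³(1−k⁴)/16 = 9289 mm³.
T_allow = 400.0×9289 = 3.716×10^6 N·mm = 3716 N·m.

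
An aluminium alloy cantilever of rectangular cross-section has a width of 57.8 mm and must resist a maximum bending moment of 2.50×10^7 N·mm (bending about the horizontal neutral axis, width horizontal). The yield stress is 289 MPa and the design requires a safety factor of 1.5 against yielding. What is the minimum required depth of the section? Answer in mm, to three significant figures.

σ_allow = 289/1.5 = 192.7 MPa.
For a rectangular section σ = 6M/(bh²), so h² = 6M/(b σ_allow) = 6×2.5000×10^7/(57.8×192.7) = 13470 mm².
h = 116.1 mm.

h = 116 mm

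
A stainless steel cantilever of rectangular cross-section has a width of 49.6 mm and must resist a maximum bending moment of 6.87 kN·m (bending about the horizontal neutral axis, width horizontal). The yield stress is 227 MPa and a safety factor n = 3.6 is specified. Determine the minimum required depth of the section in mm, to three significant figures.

σ_allow = 227/3.6 = 63.06 MPa.
For a rectangular section σ = 6M/(bh²), so h² = 6M/(b σ_allow) = 6×6870000/(49.6×63.06) = 13180 mm².
h = 114.8 mm.

h = 115 mm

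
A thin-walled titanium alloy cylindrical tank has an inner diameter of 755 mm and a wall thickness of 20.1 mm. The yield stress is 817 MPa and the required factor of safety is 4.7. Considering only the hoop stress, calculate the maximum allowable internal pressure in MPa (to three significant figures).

p_allow = 9.26 MPa

σ_allow = 817/4.7 = 173.8 MPa.
σ_h = pD/(2t) → p_allow = 2σ_allow t/D = 2×173.8×20.1/755 = 9.256 MPa.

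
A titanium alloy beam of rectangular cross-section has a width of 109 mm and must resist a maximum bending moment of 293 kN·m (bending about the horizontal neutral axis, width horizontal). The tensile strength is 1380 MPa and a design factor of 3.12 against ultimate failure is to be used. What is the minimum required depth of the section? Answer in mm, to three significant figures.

σ_allow = 1380/3.12 = 442.3 MPa.
For a rectangular section σ = 6M/(bh²), so h² = 6M/(b σ_allow) = 6×2.9300×10^8/(109×442.3) = 36460 mm².
h = 191.0 mm.

h = 191 mm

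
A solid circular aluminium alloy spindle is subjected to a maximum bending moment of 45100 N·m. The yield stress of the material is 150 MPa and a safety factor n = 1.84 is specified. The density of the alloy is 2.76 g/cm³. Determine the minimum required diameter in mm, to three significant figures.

d = 178 mm

σ_allow = 150/1.84 = 81.52 MPa.
For a solid circular section σ = 32M/(πd³), so d³ = 32M/(π σ_allow) = 32×4.5100×10^7/(π×81.52) = 5.635×10^6 mm³.
d = 178.0 mm.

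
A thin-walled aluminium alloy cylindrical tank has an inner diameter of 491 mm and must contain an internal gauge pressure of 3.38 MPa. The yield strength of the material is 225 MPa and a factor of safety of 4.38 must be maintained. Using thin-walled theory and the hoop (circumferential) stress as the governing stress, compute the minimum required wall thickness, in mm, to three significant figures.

t = 16.2 mm

σ_allow = 225/4.38 = 51.37 MPa.
Hoop stress σ_h = pD/(2t), so t = pD/(2σ_allow) = 3.38×491/(2×51.37) = 16.15 mm.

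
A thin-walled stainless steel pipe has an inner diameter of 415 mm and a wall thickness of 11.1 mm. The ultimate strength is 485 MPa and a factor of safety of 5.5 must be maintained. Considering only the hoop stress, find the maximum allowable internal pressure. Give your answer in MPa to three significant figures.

p_allow = 4.72 MPa

σ_allow = 485/5.5 = 88.18 MPa.
σ_h = pD/(2t) → p_allow = 2σ_allow t/D = 2×88.18×11.1/415 = 4.717 MPa.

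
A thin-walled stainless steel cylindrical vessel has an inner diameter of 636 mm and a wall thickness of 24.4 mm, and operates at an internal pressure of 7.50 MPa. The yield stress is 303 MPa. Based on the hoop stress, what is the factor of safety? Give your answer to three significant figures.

n = 3.10

σ_h = pD/(2t) = 7.50×636/(2×24.4) = 97.75 MPa.
n = 303/97.75 = 3.100.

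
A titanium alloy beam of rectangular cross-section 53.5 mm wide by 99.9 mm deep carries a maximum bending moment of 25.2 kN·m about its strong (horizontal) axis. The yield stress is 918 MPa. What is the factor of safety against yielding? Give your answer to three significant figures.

n = 3.24

Section modulus S = bh²/6 = 53.5×99.9²/6 = 88990 mm³.
σ = M/S = 2.5200×10^7/88990 = 283.2 MPa.
n = 918/283.2 = 3.242.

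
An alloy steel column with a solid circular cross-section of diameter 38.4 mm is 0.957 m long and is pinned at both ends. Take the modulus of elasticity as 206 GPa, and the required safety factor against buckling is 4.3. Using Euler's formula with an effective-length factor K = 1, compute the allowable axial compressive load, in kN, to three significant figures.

I = πd⁴/64 = π×38.4⁴/64 = 106700 mm⁴.
Effective length L_e = KL = 1×0.957 m = 957.0 mm.
Euler critical load P_cr = π²EI/L_e² = π²×206000×106700/957.0² = 236900 N.
P_allow = P_cr/n = 236900/4.3 = 55100 N.

P_allow = 55.1 kN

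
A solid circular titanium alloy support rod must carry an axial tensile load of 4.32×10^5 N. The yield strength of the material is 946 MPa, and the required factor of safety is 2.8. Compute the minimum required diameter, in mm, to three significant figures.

d = 40.3 mm

Allowable stress σ_allow = 946/2.8 = 337.9 MPa.
Required area A = F/σ_allow = 432000/337.9 = 1279 mm².
A = πd²/4 → d = √(4A/π) = 40.35 mm.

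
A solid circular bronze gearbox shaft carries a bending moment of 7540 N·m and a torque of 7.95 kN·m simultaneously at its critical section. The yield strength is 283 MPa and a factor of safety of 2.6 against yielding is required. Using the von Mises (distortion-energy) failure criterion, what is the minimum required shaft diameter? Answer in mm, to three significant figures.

d = 98.5 mm

σ_allow = σ_y/n = 283/2.6 = 108.8 MPa.
For a solid shaft σ_b = 32M/(πd³) and τ = 16T/(πd³), so the von Mises stress is σ' = (16/πd³)·√(4M²+3T²).
√(4M²+3T²) = √(4×(7.540×10^6)² + 3×(7.950×10^6)²) = 2.042×10^7 N·mm.
d³ = 16×2.042×10^7/(π×108.8) = 955500 mm³.
d = 98.49 mm.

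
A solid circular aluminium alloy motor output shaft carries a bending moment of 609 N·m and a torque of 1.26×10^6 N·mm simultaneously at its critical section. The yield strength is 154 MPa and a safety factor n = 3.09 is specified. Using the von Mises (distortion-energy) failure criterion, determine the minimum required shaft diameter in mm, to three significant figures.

σ_allow = σ_y/n = 154/3.09 = 49.84 MPa.
For a solid shaft σ_b = 32M/(πd³) and τ = 16T/(πd³), so the von Mises stress is σ' = (16/πd³)·√(4M²+3T²).
√(4M²+3T²) = √(4×(609000)² + 3×(1.260×10^6)²) = 2.499×10^6 N·mm.
d³ = 16×2.499×10^6/(π×49.84) = 255400 mm³.
d = 63.45 mm.

d = 63.4 mm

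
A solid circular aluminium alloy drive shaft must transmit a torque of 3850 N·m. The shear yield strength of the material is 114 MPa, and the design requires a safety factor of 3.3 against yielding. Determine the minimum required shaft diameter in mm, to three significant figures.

d = 82.8 mm

Allowable shear stress τ_allow = 114/3.3 = 34.55 MPa.
For a solid shaft τ = 16T/(πd³), so d³ = 16T/(π τ_allow) = 16×3850000/(π×34.55) = 567600 mm³.
d = (567600)^(1/3) = 82.80 mm.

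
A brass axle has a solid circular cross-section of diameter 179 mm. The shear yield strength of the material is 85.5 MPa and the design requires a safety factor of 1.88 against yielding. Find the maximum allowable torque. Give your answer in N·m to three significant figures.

T_allow = 51200 N·m

τ_allow = 85.5/1.88 = 45.48 MPa.
For a solid shaft T_allow = τ_allow·πd³/16; πd³/16 = π×179³/16 = 1.126×10^6 mm³.
T_allow = 45.48×1.126×10^6 = 5.122×10^7 N·mm = 51220 N·m.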